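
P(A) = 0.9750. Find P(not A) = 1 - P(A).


P(not A) = 1 - 0.9750 = 0.0250

P(not A) = 0.0250


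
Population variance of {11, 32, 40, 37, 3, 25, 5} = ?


Mean = 21.8571
Squared deviations: 117.8776, 102.8776, 329.1633, 229.3061, 355.5918, 9.8776, 284.1633
Sum = 1428.8571
Variance = 1428.8571/7 = 204.1224

Variance = 204.1224


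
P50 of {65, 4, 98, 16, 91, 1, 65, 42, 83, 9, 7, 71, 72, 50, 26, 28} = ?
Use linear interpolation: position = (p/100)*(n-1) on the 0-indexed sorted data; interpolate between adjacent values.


Sorted: 1, 4, 7, 9, 16, 26, 28, 42, 50, 65, 65, 71, 72, 83, 91, 98
n = 16
Index = 50/100 * 15 = 7.5000
Lower = data[7] = 42, Upper = data[8] = 50
P50 = 42 + 0.5000*(8) = 46.0000

P50 = 46.0000


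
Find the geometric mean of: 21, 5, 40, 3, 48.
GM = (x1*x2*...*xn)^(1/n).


Product = 21 × 5 × 40 × 3 × 48 = 604800
GM = 604800^(1/5) = 14.3325

GM = 14.3325


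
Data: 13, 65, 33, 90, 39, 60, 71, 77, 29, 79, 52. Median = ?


Sorted: 13, 29, 33, 39, 52, 60, 65, 71, 77, 79, 90
n = 11 (odd)
Middle value = 60

Median = 60


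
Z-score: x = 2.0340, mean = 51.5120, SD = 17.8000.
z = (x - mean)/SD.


z = (2.0340 - 51.5120)/17.8000
= -49.4780/17.8000
= -2.7797

z = -2.7797


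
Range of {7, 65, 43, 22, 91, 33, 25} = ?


Max = 91, Min = 7
Range = 91 - 7 = 84

Range = 84


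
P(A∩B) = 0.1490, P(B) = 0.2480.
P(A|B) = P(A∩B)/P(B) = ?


P(A|B) = 0.1490/0.2480 = 0.6008

P(A|B) = 0.6008


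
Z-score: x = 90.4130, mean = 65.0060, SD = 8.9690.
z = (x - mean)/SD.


z = (90.4130 - 65.0060)/8.9690
= 25.4070/8.9690
= 2.8328

z = 2.8328


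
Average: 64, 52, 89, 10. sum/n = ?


Sum = 64 + 52 + 89 + 10 = 215
n = 4
Mean = 215/4 = 53.7500

Mean = 53.7500


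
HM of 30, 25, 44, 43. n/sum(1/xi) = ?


Sum of reciprocals = 1/30 + 1/25 + 1/44 + 1/43 = 0.119316
HM = 4/0.119316 = 33.5243

HM = 33.5243


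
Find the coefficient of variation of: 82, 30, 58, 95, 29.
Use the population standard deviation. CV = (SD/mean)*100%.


Mean = 58.8000
SD = 26.7088
CV = (26.7088/58.8000)*100 = 45.4231%

CV = 45.4231%


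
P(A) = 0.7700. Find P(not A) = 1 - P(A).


P(not A) = 1 - 0.7700 = 0.2300

P(not A) = 0.2300


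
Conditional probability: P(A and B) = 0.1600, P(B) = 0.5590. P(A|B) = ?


P(A|B) = 0.1600/0.5590 = 0.2862

P(A|B) = 0.2862


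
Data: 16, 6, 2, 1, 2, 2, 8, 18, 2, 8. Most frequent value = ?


Frequencies: 1:1, 2:4, 6:1, 8:2, 16:1, 18:1
Max frequency = 4
Mode = 2

Mode = 2


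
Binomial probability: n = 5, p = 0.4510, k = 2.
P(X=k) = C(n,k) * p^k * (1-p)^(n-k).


C(5,2) = 10
p^2 = 0.203401
(1-p)^3 = 0.165469
P = 10 * 0.203401 * 0.165469 = 0.3366

P(X=2) = 0.3366


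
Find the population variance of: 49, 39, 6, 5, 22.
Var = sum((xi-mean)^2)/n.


Mean = 24.2000
Squared deviations: 615.0400, 219.0400, 331.2400, 368.6400, 4.8400
Sum = 1538.8000
Variance = 1538.8000/5 = 307.7600

Variance = 307.7600


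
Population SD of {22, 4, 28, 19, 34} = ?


Mean = 21.4000
Variance = 102.2400
SD = sqrt(102.2400) = 10.1114

SD = 10.1114


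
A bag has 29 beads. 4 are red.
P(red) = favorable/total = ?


P = 4/29 = 0.1379

P = 0.1379


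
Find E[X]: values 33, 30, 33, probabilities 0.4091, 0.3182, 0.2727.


E[X] = 33*0.4091 + 30*0.3182 + 33*0.2727
= 13.5003 + 9.5460 + 8.9991
= 32.0454

E[X] = 32.0454


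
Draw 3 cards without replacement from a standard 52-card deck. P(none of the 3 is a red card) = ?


P(no red cards) = (26/52) × (25/51) × (24/50)
= 0.1176

P = 0.1176


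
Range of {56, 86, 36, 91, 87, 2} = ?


Max = 91, Min = 2
Range = 91 - 2 = 89

Range = 89


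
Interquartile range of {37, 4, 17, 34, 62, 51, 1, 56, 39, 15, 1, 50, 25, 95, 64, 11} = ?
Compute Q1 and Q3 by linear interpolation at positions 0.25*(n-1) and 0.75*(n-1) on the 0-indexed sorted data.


Sorted: 1, 1, 4, 11, 15, 17, 25, 34, 37, 39, 50, 51, 56, 62, 64, 95
Q1 (25th %ile) = 14.0000
Q3 (75th %ile) = 52.2500
IQR = 52.2500 - 14.0000 = 38.2500

IQR = 38.2500


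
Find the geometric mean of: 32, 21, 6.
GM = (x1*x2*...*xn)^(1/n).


Product = 32 × 21 × 6 = 4032
GM = 4032^(1/3) = 15.9162

GM = 15.9162


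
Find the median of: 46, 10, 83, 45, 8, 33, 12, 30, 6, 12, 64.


Sorted: 6, 8, 10, 12, 12, 30, 33, 45, 46, 64, 83
n = 11 (odd)
Middle value = 30

Median = 30


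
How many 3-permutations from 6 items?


P(6,3) = 6!/3!
= 720/6
= 120

P(6,3) = 120


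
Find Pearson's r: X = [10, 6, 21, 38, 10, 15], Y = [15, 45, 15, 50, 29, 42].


Mean X = 16.6667, Mean Y = 32.6667
SD X = 10.640593, SD Y = 14.007934
Cov = 48.055556
r = 48.055556/(10.640593*14.007934) = 0.3224

r = 0.3224


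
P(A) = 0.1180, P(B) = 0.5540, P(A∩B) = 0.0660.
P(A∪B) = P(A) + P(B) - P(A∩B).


P(A∪B) = 0.1180 + 0.5540 - 0.0660
= 0.6720 - 0.0660
= 0.6060

P(A∪B) = 0.6060


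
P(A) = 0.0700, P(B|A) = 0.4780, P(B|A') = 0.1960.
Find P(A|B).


P(B) = P(B|A)*P(A) + P(B|A')*P(A')
= 0.4780*0.0700 + 0.1960*0.9300
= 0.033460 + 0.182280 = 0.215740
P(A|B) = 0.033460/0.215740 = 0.1551

P(A|B) = 0.1551


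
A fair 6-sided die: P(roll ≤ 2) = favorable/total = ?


Favorable outcomes (roll ≤ 2): 2
Total outcomes = 6
P = 2/6 = 0.3333

P = 0.3333


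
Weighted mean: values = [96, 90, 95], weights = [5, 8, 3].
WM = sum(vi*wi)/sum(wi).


Numerator = 96*5 + 90*8 + 95*3 = 1485
Denominator = 5 + 8 + 3 = 16
WM = 1485/16 = 92.8125

WM = 92.8125


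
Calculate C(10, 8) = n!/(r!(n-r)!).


C(10,8) = 10!/(8! × 2!)
= 3628800/(40320 × 2)
= 45

C(10,8) = 45


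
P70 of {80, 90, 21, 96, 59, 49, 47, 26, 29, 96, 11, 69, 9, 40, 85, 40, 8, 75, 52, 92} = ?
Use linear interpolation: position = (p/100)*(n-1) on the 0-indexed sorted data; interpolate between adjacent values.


Sorted: 8, 9, 11, 21, 26, 29, 40, 40, 47, 49, 52, 59, 69, 75, 80, 85, 90, 92, 96, 96
n = 20
Index = 70/100 * 19 = 13.3000
Lower = data[13] = 75, Upper = data[14] = 80
P70 = 75 + 0.3000*(5) = 76.5000

P70 = 76.5000


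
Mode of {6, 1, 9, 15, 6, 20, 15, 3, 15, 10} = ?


Frequencies: 1:1, 3:1, 6:2, 9:1, 10:1, 15:3, 20:1
Max frequency = 3
Mode = 15

Mode = 15


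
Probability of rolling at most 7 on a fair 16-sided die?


Favorable outcomes (roll ≤ 7): 7
Total outcomes = 16
P = 7/16 = 0.4375

P = 0.4375


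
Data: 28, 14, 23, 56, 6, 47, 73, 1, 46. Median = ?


Sorted: 1, 6, 14, 23, 28, 46, 47, 56, 73
n = 9 (odd)
Middle value = 28

Median = 28


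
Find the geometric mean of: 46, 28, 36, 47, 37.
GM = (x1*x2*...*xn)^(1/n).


Product = 46 × 28 × 36 × 47 × 37 = 80633952
GM = 80633952^(1/5) = 38.1332

GM = 38.1332


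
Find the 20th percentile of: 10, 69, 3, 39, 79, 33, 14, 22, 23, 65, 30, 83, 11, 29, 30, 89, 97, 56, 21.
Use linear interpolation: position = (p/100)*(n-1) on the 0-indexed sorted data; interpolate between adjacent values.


Sorted: 3, 10, 11, 14, 21, 22, 23, 29, 30, 30, 33, 39, 56, 65, 69, 79, 83, 89, 97
n = 19
Index = 20/100 * 18 = 3.6000
Lower = data[3] = 14, Upper = data[4] = 21
P20 = 14 + 0.6000*(7) = 18.2000

P20 = 18.2000


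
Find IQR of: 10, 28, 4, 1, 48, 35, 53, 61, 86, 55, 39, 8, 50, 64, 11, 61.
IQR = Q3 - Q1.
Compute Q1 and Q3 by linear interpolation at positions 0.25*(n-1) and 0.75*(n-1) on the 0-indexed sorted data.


Sorted: 1, 4, 8, 10, 11, 28, 35, 39, 48, 50, 53, 55, 61, 61, 64, 86
Q1 (25th %ile) = 10.7500
Q3 (75th %ile) = 56.5000
IQR = 56.5000 - 10.7500 = 45.7500

IQR = 45.7500


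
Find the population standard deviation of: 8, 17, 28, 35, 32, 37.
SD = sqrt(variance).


Mean = 26.1667
Variance = 107.8056
SD = sqrt(107.8056) = 10.3829

SD = 10.3829


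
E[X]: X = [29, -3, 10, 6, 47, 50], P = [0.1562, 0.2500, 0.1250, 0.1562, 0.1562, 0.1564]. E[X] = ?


E[X] = 29*0.1562 - 3*0.2500 + 10*0.1250 + 6*0.1562 + 47*0.1562 + 50*0.1564
= 4.5298 - 0.7500 + 1.2500 + 0.9372 + 7.3414 + 7.8200
= 21.1284

E[X] = 21.1284


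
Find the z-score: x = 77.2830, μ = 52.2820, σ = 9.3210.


z = (77.2830 - 52.2820)/9.3210
= 25.0010/9.3210
= 2.6822

z = 2.6822


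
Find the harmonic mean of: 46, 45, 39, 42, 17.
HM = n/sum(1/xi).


Sum of reciprocals = 1/46 + 1/45 + 1/39 + 1/42 + 1/17 = 0.152235
HM = 5/0.152235 = 32.8439

HM = 32.8439


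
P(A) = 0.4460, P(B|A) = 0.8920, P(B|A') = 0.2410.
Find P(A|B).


P(B) = P(B|A)*P(A) + P(B|A')*P(A')
= 0.8920*0.4460 + 0.2410*0.5540
= 0.397832 + 0.133514 = 0.531346
P(A|B) = 0.397832/0.531346 = 0.7487

P(A|B) = 0.7487


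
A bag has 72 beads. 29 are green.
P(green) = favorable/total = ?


P = 29/72 = 0.4028

P = 0.4028


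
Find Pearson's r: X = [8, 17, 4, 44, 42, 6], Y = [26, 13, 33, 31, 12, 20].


Mean X = 20.1667, Mean Y = 22.5000
SD X = 16.657497, SD Y = 8.180261
Cov = -28.916667
r = -28.916667/(16.657497*8.180261) = -0.2122

r = -0.2122


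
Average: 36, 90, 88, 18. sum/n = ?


Sum = 36 + 90 + 88 + 18 = 232
n = 4
Mean = 232/4 = 58.0000

Mean = 58.0000


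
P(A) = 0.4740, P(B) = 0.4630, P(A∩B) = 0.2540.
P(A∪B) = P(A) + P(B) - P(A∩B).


P(A∪B) = 0.4740 + 0.4630 - 0.2540
= 0.9370 - 0.2540
= 0.6830

P(A∪B) = 0.6830


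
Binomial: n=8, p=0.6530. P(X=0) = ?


C(8,0) = 1
p^0 = 1.000000
(1-p)^8 = 0.000210
P = 1 * 1.000000 * 0.000210 = 0.0002

P(X=0) = 0.0002


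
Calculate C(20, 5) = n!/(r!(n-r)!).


C(20,5) = 20!/(5! × 15!)
= 2432902008176640000/(120 × 1307674368000)
= 15504

C(20,5) = 15504


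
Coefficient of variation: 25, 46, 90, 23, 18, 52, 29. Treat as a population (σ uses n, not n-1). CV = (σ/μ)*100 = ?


Mean = 40.4286
SD = 23.2923
CV = (23.2923/40.4286)*100 = 57.6134%

CV = 57.6134%


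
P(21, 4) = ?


P(21,4) = 21!/17!
= 51090942171709440000/355687428096000
= 143640

P(21,4) = 143640


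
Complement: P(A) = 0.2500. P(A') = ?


P(not A) = 1 - 0.2500 = 0.7500

P(not A) = 0.7500


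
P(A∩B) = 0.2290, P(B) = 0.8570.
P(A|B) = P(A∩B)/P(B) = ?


P(A|B) = 0.2290/0.8570 = 0.2672

P(A|B) = 0.2672


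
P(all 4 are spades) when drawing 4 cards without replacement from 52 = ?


P(all spades) = (13/52) × (12/51) × (11/50) × (10/49)
= 0.0026

P = 0.0026


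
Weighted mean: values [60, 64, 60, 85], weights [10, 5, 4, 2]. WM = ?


Numerator = 60*10 + 64*5 + 60*4 + 85*2 = 1330
Denominator = 10 + 5 + 4 + 2 = 21
WM = 1330/21 = 63.3333

WM = 63.3333


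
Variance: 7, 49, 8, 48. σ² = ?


Mean = 28.0000
Squared deviations: 441.0000, 441.0000, 400.0000, 400.0000
Sum = 1682.0000
Variance = 1682.0000/4 = 420.5000

Variance = 420.5000


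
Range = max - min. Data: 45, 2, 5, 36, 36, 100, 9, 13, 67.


Max = 100, Min = 2
Range = 100 - 2 = 98

Range = 98


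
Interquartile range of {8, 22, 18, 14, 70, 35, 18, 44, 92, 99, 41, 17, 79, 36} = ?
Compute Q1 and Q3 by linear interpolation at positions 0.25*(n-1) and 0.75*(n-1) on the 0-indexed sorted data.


Sorted: 8, 14, 17, 18, 18, 22, 35, 36, 41, 44, 70, 79, 92, 99
Q1 (25th %ile) = 18.0000
Q3 (75th %ile) = 63.5000
IQR = 63.5000 - 18.0000 = 45.5000

IQR = 45.5000


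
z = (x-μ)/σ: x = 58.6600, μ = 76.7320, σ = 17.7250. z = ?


z = (58.6600 - 76.7320)/17.7250
= -18.0720/17.7250
= -1.0196

z = -1.0196


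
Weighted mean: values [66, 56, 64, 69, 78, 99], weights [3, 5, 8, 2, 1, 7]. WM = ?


Numerator = 66*3 + 56*5 + 64*8 + 69*2 + 78*1 + 99*7 = 1899
Denominator = 3 + 5 + 8 + 2 + 1 + 7 = 26
WM = 1899/26 = 73.0385

WM = 73.0385


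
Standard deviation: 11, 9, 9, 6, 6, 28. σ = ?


Mean = 11.5000
Variance = 57.5833
SD = sqrt(57.5833) = 7.5884

SD = 7.5884


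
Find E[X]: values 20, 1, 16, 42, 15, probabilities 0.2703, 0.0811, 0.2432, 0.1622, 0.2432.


E[X] = 20*0.2703 + 1*0.0811 + 16*0.2432 + 42*0.1622 + 15*0.2432
= 5.4060 + 0.0811 + 3.8912 + 6.8124 + 3.6480
= 19.8387

E[X] = 19.8387


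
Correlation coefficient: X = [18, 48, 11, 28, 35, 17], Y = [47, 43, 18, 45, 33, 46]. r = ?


Mean X = 26.1667, Mean Y = 38.6667
SD X = 12.508886, SD Y = 10.338708
Cov = 39.055556
r = 39.055556/(12.508886*10.338708) = 0.3020

r = 0.3020


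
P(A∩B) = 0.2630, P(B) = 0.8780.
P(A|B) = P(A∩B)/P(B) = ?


P(A|B) = 0.2630/0.8780 = 0.2995

P(A|B) = 0.2995


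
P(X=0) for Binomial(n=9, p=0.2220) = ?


C(9,0) = 1
p^0 = 1.000000
(1-p)^9 = 0.104428
P = 1 * 1.000000 * 0.104428 = 0.1044

P(X=0) = 0.1044


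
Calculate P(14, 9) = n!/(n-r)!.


P(14,9) = 14!/5!
= 87178291200/120
= 726485760

P(14,9) = 726485760


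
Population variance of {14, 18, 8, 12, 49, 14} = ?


Mean = 19.1667
Squared deviations: 26.6944, 1.3611, 124.6944, 51.3611, 890.0278, 26.6944
Sum = 1120.8333
Variance = 1120.8333/6 = 186.8056

Variance = 186.8056


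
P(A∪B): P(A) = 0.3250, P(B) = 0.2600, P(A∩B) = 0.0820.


P(A∪B) = 0.3250 + 0.2600 - 0.0820
= 0.5850 - 0.0820
= 0.5030

P(A∪B) = 0.5030


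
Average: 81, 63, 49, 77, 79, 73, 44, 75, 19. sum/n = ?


Sum = 81 + 63 + 49 + 77 + 79 + 73 + 44 + 75 + 19 = 560
n = 9
Mean = 560/9 = 62.2222

Mean = 62.2222


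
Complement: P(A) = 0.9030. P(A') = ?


P(not A) = 1 - 0.9030 = 0.0970

P(not A) = 0.0970


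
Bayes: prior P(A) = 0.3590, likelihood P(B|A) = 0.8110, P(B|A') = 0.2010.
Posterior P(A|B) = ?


P(B) = P(B|A)*P(A) + P(B|A')*P(A')
= 0.8110*0.3590 + 0.2010*0.6410
= 0.291149 + 0.128841 = 0.419990
P(A|B) = 0.291149/0.419990 = 0.6932

P(A|B) = 0.6932


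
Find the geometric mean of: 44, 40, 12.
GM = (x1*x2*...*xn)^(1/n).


Product = 44 × 40 × 12 = 21120
GM = 21120^(1/3) = 27.6417

GM = 27.6417


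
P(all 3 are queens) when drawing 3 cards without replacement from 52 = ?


P(all queens) = (4/52) × (3/51) × (2/50)
= 0.0002

P = 0.0002


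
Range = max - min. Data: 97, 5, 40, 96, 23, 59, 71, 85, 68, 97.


Max = 97, Min = 5
Range = 97 - 5 = 92

Range = 92


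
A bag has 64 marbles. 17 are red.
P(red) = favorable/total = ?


P = 17/64 = 0.2656

P = 0.2656


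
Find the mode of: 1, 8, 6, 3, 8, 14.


Frequencies: 1:1, 3:1, 6:1, 8:2, 14:1
Max frequency = 2
Mode = 8

Mode = 8


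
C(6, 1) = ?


C(6,1) = 6!/(1! × 5!)
= 720/(1 × 120)
= 6

C(6,1) = 6


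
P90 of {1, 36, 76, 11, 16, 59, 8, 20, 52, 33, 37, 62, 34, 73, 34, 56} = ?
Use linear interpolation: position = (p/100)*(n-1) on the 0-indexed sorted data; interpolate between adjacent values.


Sorted: 1, 8, 11, 16, 20, 33, 34, 34, 36, 37, 52, 56, 59, 62, 73, 76
n = 16
Index = 90/100 * 15 = 13.5000
Lower = data[13] = 62, Upper = data[14] = 73
P90 = 62 + 0.5000*(11) = 67.5000

P90 = 67.5000


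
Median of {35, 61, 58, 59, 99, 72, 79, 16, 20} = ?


Sorted: 16, 20, 35, 58, 59, 61, 72, 79, 99
n = 9 (odd)
Middle value = 59

Median = 59


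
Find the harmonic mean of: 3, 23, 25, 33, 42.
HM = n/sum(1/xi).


Sum of reciprocals = 1/3 + 1/23 + 1/25 + 1/33 + 1/42 = 0.470924
HM = 5/0.470924 = 10.6174

HM = 10.6174


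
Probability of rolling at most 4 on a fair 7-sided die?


Favorable outcomes (roll ≤ 4): 4
Total outcomes = 7
P = 4/7 = 0.5714

P = 0.5714


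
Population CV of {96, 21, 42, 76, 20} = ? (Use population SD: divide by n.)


Mean = 51.0000
SD = 30.3051
CV = (30.3051/51.0000)*100 = 59.4218%

CV = 59.4218%


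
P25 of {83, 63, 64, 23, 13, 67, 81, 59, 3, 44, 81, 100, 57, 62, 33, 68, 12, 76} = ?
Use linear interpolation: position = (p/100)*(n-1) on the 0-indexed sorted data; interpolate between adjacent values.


Sorted: 3, 12, 13, 23, 33, 44, 57, 59, 62, 63, 64, 67, 68, 76, 81, 81, 83, 100
n = 18
Index = 25/100 * 17 = 4.2500
Lower = data[4] = 33, Upper = data[5] = 44
P25 = 33 + 0.2500*(11) = 35.7500

P25 = 35.7500


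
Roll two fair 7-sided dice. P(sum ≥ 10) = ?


Total outcomes = 7×7 = 49
Favorable (sum ≥ 10): 15
P = 15/49 = 0.3061

P = 0.3061


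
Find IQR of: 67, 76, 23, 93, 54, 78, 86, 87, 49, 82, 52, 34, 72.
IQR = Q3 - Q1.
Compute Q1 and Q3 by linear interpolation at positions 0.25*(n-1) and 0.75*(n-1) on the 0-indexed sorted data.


Sorted: 23, 34, 49, 52, 54, 67, 72, 76, 78, 82, 86, 87, 93
Q1 (25th %ile) = 52.0000
Q3 (75th %ile) = 82.0000
IQR = 82.0000 - 52.0000 = 30.0000

IQR = 30.0000


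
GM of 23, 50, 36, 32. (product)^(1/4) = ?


Product = 23 × 50 × 36 × 32 = 1324800
GM = 1324800^(1/4) = 33.9264

GM = 33.9264


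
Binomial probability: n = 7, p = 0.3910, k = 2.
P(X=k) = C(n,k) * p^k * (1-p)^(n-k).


C(7,2) = 21
p^2 = 0.152881
(1-p)^5 = 0.083770
P = 21 * 0.152881 * 0.083770 = 0.2689

P(X=2) = 0.2689


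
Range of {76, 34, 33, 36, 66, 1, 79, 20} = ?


Max = 79, Min = 1
Range = 79 - 1 = 78

Range = 78


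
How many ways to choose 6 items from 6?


C(6,6) = 6!/(6! × 0!)
= 720/(720 × 1)
= 1

C(6,6) = 1


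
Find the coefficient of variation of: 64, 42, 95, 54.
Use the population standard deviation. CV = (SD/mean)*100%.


Mean = 63.7500
SD = 19.6517
CV = (19.6517/63.7500)*100 = 30.8261%

CV = 30.8261%


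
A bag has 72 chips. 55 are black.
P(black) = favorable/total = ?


P = 55/72 = 0.7639

P = 0.7639


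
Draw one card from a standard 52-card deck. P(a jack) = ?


4 jacks in 52 cards
P = 4/52 = 0.0769

P = 0.0769


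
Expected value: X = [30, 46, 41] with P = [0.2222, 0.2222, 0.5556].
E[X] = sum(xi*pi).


E[X] = 30*0.2222 + 46*0.2222 + 41*0.5556
= 6.6660 + 10.2212 + 22.7796
= 39.6668

E[X] = 39.6668


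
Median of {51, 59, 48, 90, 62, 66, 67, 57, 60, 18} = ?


Sorted: 18, 48, 51, 57, 59, 60, 62, 66, 67, 90
n = 10 (even)
Middle values: 59 and 60
Median = (59+60)/2 = 59.5000

Median = 59.5000


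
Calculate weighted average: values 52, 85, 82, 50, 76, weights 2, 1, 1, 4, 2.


Numerator = 52*2 + 85*1 + 82*1 + 50*4 + 76*2 = 623
Denominator = 2 + 1 + 1 + 4 + 2 = 10
WM = 623/10 = 62.3000

WM = 62.3000


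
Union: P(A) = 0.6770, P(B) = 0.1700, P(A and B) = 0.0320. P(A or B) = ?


P(A∪B) = 0.6770 + 0.1700 - 0.0320
= 0.8470 - 0.0320
= 0.8150

P(A∪B) = 0.8150


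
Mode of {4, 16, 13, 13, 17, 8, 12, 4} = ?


Frequencies: 4:2, 8:1, 12:1, 13:2, 16:1, 17:1
Max frequency = 2
Mode = 4, 13

Mode = 4, 13


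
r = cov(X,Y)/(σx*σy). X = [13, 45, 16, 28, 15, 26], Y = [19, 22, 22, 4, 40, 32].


Mean X = 23.8333, Mean Y = 23.1667
SD X = 11.006311, SD Y = 11.171641
Cov = -29.972222
r = -29.972222/(11.006311*11.171641) = -0.2438

r = -0.2438


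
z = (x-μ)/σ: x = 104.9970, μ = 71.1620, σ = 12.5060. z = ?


z = (104.9970 - 71.1620)/12.5060
= 33.8350/12.5060
= 2.7055

z = 2.7055


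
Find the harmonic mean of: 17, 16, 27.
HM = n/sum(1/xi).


Sum of reciprocals = 1/17 + 1/16 + 1/27 = 0.158361
HM = 3/0.158361 = 18.9441

HM = 18.9441


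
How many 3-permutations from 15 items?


P(15,3) = 15!/12!
= 1307674368000/479001600
= 2730

P(15,3) = 2730


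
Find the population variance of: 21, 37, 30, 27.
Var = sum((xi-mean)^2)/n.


Mean = 28.7500
Squared deviations: 60.0625, 68.0625, 1.5625, 3.0625
Sum = 132.7500
Variance = 132.7500/4 = 33.1875

Variance = 33.1875


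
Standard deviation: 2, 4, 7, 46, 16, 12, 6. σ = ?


Mean = 13.2857
Variance = 197.9184
SD = sqrt(197.9184) = 14.0683

SD = 14.0683


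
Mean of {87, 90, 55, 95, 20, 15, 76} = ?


Sum = 87 + 90 + 55 + 95 + 20 + 15 + 76 = 438
n = 7
Mean = 438/7 = 62.5714

Mean = 62.5714


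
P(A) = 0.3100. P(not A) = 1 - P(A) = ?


P(not A) = 1 - 0.3100 = 0.6900

P(not A) = 0.6900


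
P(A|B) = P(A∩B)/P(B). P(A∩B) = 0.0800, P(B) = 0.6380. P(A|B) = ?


P(A|B) = 0.0800/0.6380 = 0.1254

P(A|B) = 0.1254


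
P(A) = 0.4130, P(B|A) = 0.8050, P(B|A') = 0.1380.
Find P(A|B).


P(B) = P(B|A)*P(A) + P(B|A')*P(A')
= 0.8050*0.4130 + 0.1380*0.5870
= 0.332465 + 0.081006 = 0.413471
P(A|B) = 0.332465/0.413471 = 0.8041

P(A|B) = 0.8041


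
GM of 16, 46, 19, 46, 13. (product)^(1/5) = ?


Product = 16 × 46 × 19 × 46 × 13 = 8362432
GM = 8362432^(1/5) = 24.2363

GM = 24.2363


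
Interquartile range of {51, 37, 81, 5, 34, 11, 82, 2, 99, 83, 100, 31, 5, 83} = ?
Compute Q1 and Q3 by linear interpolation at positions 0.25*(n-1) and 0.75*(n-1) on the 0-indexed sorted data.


Sorted: 2, 5, 5, 11, 31, 34, 37, 51, 81, 82, 83, 83, 99, 100
Q1 (25th %ile) = 16.0000
Q3 (75th %ile) = 82.7500
IQR = 82.7500 - 16.0000 = 66.7500

IQR = 66.7500


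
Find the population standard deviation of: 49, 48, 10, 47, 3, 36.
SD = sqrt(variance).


Mean = 32.1667
Variance = 351.8056
SD = sqrt(351.8056) = 18.7565

SD = 18.7565


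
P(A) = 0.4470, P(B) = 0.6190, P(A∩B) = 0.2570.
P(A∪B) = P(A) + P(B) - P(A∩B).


P(A∪B) = 0.4470 + 0.6190 - 0.2570
= 1.0660 - 0.2570
= 0.8090

P(A∪B) = 0.8090


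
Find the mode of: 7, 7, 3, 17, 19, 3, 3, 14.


Frequencies: 3:3, 7:2, 14:1, 17:1, 19:1
Max frequency = 3
Mode = 3

Mode = 3


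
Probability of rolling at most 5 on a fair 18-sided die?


Favorable outcomes (roll ≤ 5): 5
Total outcomes = 18
P = 5/18 = 0.2778

P = 0.2778


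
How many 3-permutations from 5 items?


P(5,3) = 5!/2!
= 120/2
= 60

P(5,3) = 60


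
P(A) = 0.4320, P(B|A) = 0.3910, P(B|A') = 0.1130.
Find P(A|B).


P(B) = P(B|A)*P(A) + P(B|A')*P(A')
= 0.3910*0.4320 + 0.1130*0.5680
= 0.168912 + 0.064184 = 0.233096
P(A|B) = 0.168912/0.233096 = 0.7246

P(A|B) = 0.7246


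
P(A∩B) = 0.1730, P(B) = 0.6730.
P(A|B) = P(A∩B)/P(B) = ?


P(A|B) = 0.1730/0.6730 = 0.2571

P(A|B) = 0.2571


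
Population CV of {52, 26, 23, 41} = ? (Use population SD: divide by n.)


Mean = 35.5000
SD = 11.7154
CV = (11.7154/35.5000)*100 = 33.0011%

CV = 33.0011%


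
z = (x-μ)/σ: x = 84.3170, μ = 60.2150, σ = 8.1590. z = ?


z = (84.3170 - 60.2150)/8.1590
= 24.1020/8.1590
= 2.9540

z = 2.9540


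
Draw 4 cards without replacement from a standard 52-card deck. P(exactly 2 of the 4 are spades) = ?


Hypergeometric: P(X=2) = C(13,2)·C(39,2) / C(52,4)
= 78 × 741 / 270725
= 57798/270725 = 0.2135

P = 0.2135


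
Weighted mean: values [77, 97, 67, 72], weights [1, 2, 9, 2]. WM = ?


Numerator = 77*1 + 97*2 + 67*9 + 72*2 = 1018
Denominator = 1 + 2 + 9 + 2 = 14
WM = 1018/14 = 72.7143

WM = 72.7143


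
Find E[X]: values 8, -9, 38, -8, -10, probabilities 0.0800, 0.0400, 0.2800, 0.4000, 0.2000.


E[X] = 8*0.0800 - 9*0.0400 + 38*0.2800 - 8*0.4000 - 10*0.2000
= 0.6400 - 0.3600 + 10.6400 - 3.2000 - 2.0000
= 5.7200

E[X] = 5.7200


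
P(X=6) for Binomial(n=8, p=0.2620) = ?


C(8,6) = 28
p^6 = 0.000323
(1-p)^2 = 0.544644
P = 28 * 0.000323 * 0.544644 = 0.0049

P(X=6) = 0.0049


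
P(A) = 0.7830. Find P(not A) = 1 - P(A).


P(not A) = 1 - 0.7830 = 0.2170

P(not A) = 0.2170


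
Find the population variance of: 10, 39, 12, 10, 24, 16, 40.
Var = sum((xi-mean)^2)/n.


Mean = 21.5714
Squared deviations: 133.8980, 303.7551, 91.6122, 133.8980, 5.8980, 31.0408, 339.6122
Sum = 1039.7143
Variance = 1039.7143/7 = 148.5306

Variance = 148.5306


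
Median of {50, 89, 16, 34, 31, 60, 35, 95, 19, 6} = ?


Sorted: 6, 16, 19, 31, 34, 35, 50, 60, 89, 95
n = 10 (even)
Middle values: 34 and 35
Median = (34+35)/2 = 34.5000

Median = 34.5000


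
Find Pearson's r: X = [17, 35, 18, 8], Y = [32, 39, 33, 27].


Mean X = 19.5000, Mean Y = 32.7500
SD X = 9.759611, SD Y = 4.264681
Cov = 41.125000
r = 41.125000/(9.759611*4.264681) = 0.9881

r = 0.9881


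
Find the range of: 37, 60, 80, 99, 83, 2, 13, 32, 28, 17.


Max = 99, Min = 2
Range = 99 - 2 = 97

Range = 97


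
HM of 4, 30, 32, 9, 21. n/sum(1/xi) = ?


Sum of reciprocals = 1/4 + 1/30 + 1/32 + 1/9 + 1/21 = 0.473313
HM = 5/0.473313 = 10.5638

HM = 10.5638


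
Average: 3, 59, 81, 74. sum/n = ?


Sum = 3 + 59 + 81 + 74 = 217
n = 4
Mean = 217/4 = 54.2500

Mean = 54.2500


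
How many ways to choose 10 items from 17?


C(17,10) = 17!/(10! × 7!)
= 355687428096000/(3628800 × 5040)
= 19448

C(17,10) = 19448


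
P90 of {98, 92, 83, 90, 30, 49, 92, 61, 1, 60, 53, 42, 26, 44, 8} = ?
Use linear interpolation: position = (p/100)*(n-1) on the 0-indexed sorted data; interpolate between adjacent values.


Sorted: 1, 8, 26, 30, 42, 44, 49, 53, 60, 61, 83, 90, 92, 92, 98
n = 15
Index = 90/100 * 14 = 12.6000
Lower = data[12] = 92, Upper = data[13] = 92
P90 = 92 + 0.6000*(0) = 92.0000

P90 = 92.0000


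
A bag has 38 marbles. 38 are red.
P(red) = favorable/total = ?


P = 38/38 = 1.0000

P = 1.0000


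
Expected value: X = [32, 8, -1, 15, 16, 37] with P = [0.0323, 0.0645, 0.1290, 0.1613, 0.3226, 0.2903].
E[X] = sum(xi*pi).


E[X] = 32*0.0323 + 8*0.0645 - 1*0.1290 + 15*0.1613 + 16*0.3226 + 37*0.2903
= 1.0336 + 0.5160 - 0.1290 + 2.4195 + 5.1616 + 10.7411
= 19.7428

E[X] = 19.7428


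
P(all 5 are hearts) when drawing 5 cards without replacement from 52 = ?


P(all hearts) = (13/52) × (12/51) × (11/50) × (10/49) × (9/48)
= 0.0005

P = 0.0005


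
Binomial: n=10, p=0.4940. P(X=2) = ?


C(10,2) = 45
p^2 = 0.244036
(1-p)^8 = 0.004297
P = 45 * 0.244036 * 0.004297 = 0.0472

P(X=2) = 0.0472


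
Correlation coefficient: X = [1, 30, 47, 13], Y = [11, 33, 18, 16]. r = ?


Mean X = 22.7500, Mean Y = 19.5000
SD X = 17.383541, SD Y = 8.200610
Cov = 70.125000
r = 70.125000/(17.383541*8.200610) = 0.4919

r = 0.4919


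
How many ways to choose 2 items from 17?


C(17,2) = 17!/(2! × 15!)
= 355687428096000/(2 × 1307674368000)
= 136

C(17,2) = 136


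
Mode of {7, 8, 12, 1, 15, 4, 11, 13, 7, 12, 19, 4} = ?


Frequencies: 1:1, 4:2, 7:2, 8:1, 11:1, 12:2, 13:1, 15:1, 19:1
Max frequency = 2
Mode = 4, 7, 12

Mode = 4, 7, 12


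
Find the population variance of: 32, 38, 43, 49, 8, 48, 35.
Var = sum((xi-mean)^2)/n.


Mean = 36.1429
Squared deviations: 17.1633, 3.4490, 47.0204, 165.3061, 792.0204, 140.5918, 1.3061
Sum = 1166.8571
Variance = 1166.8571/7 = 166.6939

Variance = 166.6939


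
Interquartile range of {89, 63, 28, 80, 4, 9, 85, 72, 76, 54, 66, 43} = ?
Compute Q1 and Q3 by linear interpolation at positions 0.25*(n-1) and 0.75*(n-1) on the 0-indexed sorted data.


Sorted: 4, 9, 28, 43, 54, 63, 66, 72, 76, 80, 85, 89
Q1 (25th %ile) = 39.2500
Q3 (75th %ile) = 77.0000
IQR = 77.0000 - 39.2500 = 37.7500

IQR = 37.7500


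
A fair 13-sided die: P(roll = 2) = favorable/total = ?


Favorable outcomes (roll = 2): 1
Total outcomes = 13
P = 1/13 = 0.0769

P = 0.0769


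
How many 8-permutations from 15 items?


P(15,8) = 15!/7!
= 1307674368000/5040
= 259459200

P(15,8) = 259459200


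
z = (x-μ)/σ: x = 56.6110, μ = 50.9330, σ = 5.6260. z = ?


z = (56.6110 - 50.9330)/5.6260
= 5.6780/5.6260
= 1.0092

z = 1.0092


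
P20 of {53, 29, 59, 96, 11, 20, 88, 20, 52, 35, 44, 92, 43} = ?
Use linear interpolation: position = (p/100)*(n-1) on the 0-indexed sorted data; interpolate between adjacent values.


Sorted: 11, 20, 20, 29, 35, 43, 44, 52, 53, 59, 88, 92, 96
n = 13
Index = 20/100 * 12 = 2.4000
Lower = data[2] = 20, Upper = data[3] = 29
P20 = 20 + 0.4000*(9) = 23.6000

P20 = 23.6000


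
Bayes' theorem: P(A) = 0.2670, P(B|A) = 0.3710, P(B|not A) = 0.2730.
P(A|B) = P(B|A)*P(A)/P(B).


P(B) = P(B|A)*P(A) + P(B|A')*P(A')
= 0.3710*0.2670 + 0.2730*0.7330
= 0.099057 + 0.200109 = 0.299166
P(A|B) = 0.099057/0.299166 = 0.3311

P(A|B) = 0.3311


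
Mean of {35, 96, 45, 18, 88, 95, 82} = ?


Sum = 35 + 96 + 45 + 18 + 88 + 95 + 82 = 459
n = 7
Mean = 459/7 = 65.5714

Mean = 65.5714


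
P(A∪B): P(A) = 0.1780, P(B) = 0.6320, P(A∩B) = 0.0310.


P(A∪B) = 0.1780 + 0.6320 - 0.0310
= 0.8100 - 0.0310
= 0.7790

P(A∪B) = 0.7790


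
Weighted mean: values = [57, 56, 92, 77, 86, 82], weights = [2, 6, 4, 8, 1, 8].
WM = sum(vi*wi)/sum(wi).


Numerator = 57*2 + 56*6 + 92*4 + 77*8 + 86*1 + 82*8 = 2176
Denominator = 2 + 6 + 4 + 8 + 1 + 8 = 29
WM = 2176/29 = 75.0345

WM = 75.0345


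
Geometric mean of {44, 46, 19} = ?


Product = 44 × 46 × 19 = 38456
GM = 38456^(1/3) = 33.7537

GM = 33.7537


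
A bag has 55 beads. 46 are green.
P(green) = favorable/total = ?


P = 46/55 = 0.8364

P = 0.8364


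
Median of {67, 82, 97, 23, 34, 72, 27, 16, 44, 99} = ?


Sorted: 16, 23, 27, 34, 44, 67, 72, 82, 97, 99
n = 10 (even)
Middle values: 44 and 67
Median = (44+67)/2 = 55.5000

Median = 55.5000


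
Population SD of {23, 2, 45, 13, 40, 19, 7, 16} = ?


Mean = 20.6250
Variance = 198.7344
SD = sqrt(198.7344) = 14.0973

SD = 14.0973


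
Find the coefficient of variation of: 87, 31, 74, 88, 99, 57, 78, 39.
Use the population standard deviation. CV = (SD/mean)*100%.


Mean = 69.1250
SD = 22.8552
CV = (22.8552/69.1250)*100 = 33.0636%

CV = 33.0636%


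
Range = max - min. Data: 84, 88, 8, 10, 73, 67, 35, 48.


Max = 88, Min = 8
Range = 88 - 8 = 80

Range = 80


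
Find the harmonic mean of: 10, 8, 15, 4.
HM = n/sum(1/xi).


Sum of reciprocals = 1/10 + 1/8 + 1/15 + 1/4 = 0.541667
HM = 4/0.541667 = 7.3846

HM = 7.3846


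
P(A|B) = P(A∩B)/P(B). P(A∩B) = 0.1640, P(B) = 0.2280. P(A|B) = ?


P(A|B) = 0.1640/0.2280 = 0.7193

P(A|B) = 0.7193


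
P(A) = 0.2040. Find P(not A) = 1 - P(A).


P(not A) = 1 - 0.2040 = 0.7960

P(not A) = 0.7960


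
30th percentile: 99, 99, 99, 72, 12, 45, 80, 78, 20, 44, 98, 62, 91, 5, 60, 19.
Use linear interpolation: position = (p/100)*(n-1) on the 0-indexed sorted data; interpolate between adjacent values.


Sorted: 5, 12, 19, 20, 44, 45, 60, 62, 72, 78, 80, 91, 98, 99, 99, 99
n = 16
Index = 30/100 * 15 = 4.5000
Lower = data[4] = 44, Upper = data[5] = 45
P30 = 44 + 0.5000*(1) = 44.5000

P30 = 44.5000


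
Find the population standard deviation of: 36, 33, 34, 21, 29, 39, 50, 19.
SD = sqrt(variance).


Mean = 32.6250
Variance = 86.2344
SD = sqrt(86.2344) = 9.2862

SD = 9.2862


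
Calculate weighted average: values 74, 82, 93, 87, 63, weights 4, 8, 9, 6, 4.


Numerator = 74*4 + 82*8 + 93*9 + 87*6 + 63*4 = 2563
Denominator = 4 + 8 + 9 + 6 + 4 = 31
WM = 2563/31 = 82.6774

WM = 82.6774


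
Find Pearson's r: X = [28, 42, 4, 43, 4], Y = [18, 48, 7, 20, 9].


Mean X = 24.2000, Mean Y = 20.4000
SD X = 17.325126, SD Y = 14.677875
Cov = 195.120000
r = 195.120000/(17.325126*14.677875) = 0.7673

r = 0.7673


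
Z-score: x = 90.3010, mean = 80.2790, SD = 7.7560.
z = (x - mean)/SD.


z = (90.3010 - 80.2790)/7.7560
= 10.0220/7.7560
= 1.2922

z = 1.2922


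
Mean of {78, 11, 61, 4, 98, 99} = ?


Sum = 78 + 11 + 61 + 4 + 98 + 99 = 351
n = 6
Mean = 351/6 = 58.5000

Mean = 58.5000


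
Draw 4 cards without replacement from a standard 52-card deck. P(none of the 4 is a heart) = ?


P(no hearts) = (39/52) × (38/51) × (37/50) × (36/49)
= 0.3038

P = 0.3038


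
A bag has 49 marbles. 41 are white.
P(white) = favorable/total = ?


P = 41/49 = 0.8367

P = 0.8367


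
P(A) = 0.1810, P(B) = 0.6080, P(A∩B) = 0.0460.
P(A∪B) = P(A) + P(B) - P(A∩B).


P(A∪B) = 0.1810 + 0.6080 - 0.0460
= 0.7890 - 0.0460
= 0.7430

P(A∪B) = 0.7430


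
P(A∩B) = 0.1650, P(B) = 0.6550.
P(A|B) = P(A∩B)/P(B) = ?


P(A|B) = 0.1650/0.6550 = 0.2519

P(A|B) = 0.2519


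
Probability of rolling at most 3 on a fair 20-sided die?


Favorable outcomes (roll ≤ 3): 3
Total outcomes = 20
P = 3/20 = 0.1500

P = 0.1500


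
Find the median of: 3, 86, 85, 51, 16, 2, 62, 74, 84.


Sorted: 2, 3, 16, 51, 62, 74, 84, 85, 86
n = 9 (odd)
Middle value = 62

Median = 62


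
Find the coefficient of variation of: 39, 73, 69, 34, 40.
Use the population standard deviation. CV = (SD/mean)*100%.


Mean = 51.0000
SD = 16.5045
CV = (16.5045/51.0000)*100 = 32.3619%

CV = 32.3619%


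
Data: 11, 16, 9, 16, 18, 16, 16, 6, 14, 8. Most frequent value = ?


Frequencies: 6:1, 8:1, 9:1, 11:1, 14:1, 16:4, 18:1
Max frequency = 4
Mode = 16

Mode = 16


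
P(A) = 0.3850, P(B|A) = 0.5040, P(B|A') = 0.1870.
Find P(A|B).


P(B) = P(B|A)*P(A) + P(B|A')*P(A')
= 0.5040*0.3850 + 0.1870*0.6150
= 0.194040 + 0.115005 = 0.309045
P(A|B) = 0.194040/0.309045 = 0.6279

P(A|B) = 0.6279


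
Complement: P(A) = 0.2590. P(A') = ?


P(not A) = 1 - 0.2590 = 0.7410

P(not A) = 0.7410


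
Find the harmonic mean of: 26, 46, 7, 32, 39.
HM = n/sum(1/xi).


Sum of reciprocals = 1/26 + 1/46 + 1/7 + 1/32 + 1/39 = 0.259949
HM = 5/0.259949 = 19.2346

HM = 19.2346


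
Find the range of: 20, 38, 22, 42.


Max = 42, Min = 20
Range = 42 - 20 = 22

Range = 22


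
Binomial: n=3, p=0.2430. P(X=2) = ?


C(3,2) = 3
p^2 = 0.059049
(1-p)^1 = 0.757000
P = 3 * 0.059049 * 0.757000 = 0.1341

P(X=2) = 0.1341


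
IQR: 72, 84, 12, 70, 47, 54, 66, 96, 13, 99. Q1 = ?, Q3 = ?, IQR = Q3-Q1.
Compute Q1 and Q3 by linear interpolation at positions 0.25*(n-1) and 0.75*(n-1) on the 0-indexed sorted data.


Sorted: 12, 13, 47, 54, 66, 70, 72, 84, 96, 99
Q1 (25th %ile) = 48.7500
Q3 (75th %ile) = 81.0000
IQR = 81.0000 - 48.7500 = 32.2500

IQR = 32.2500


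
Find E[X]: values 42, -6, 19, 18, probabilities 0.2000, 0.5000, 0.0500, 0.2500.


E[X] = 42*0.2000 - 6*0.5000 + 19*0.0500 + 18*0.2500
= 8.4000 - 3.0000 + 0.9500 + 4.5000
= 10.8500

E[X] = 10.8500


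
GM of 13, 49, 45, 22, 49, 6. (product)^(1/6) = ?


Product = 13 × 49 × 45 × 22 × 49 × 6 = 185405220
GM = 185405220^(1/6) = 23.8792

GM = 23.8792


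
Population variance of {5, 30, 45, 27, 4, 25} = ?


Mean = 22.6667
Squared deviations: 312.1111, 53.7778, 498.7778, 18.7778, 348.4444, 5.4444
Sum = 1237.3333
Variance = 1237.3333/6 = 206.2222

Variance = 206.2222


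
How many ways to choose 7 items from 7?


C(7,7) = 7!/(7! × 0!)
= 5040/(5040 × 1)
= 1

C(7,7) = 1


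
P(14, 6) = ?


P(14,6) = 14!/8!
= 87178291200/40320
= 2162160

P(14,6) = 2162160


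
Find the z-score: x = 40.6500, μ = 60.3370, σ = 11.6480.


z = (40.6500 - 60.3370)/11.6480
= -19.6870/11.6480
= -1.6902

z = -1.6902


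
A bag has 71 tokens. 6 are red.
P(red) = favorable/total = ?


P = 6/71 = 0.0845

P = 0.0845


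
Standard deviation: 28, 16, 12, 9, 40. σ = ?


Mean = 21.0000
Variance = 132.0000
SD = sqrt(132.0000) = 11.4891

SD = 11.4891


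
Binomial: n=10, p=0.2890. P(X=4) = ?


C(10,4) = 210
p^4 = 0.006976
(1-p)^6 = 0.129187
P = 210 * 0.006976 * 0.129187 = 0.1892

P(X=4) = 0.1892


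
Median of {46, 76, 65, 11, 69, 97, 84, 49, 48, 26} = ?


Sorted: 11, 26, 46, 48, 49, 65, 69, 76, 84, 97
n = 10 (even)
Middle values: 49 and 65
Median = (49+65)/2 = 57.0000

Median = 57.0000


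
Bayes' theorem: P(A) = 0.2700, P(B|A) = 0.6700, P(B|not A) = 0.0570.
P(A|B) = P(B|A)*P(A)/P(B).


P(B) = P(B|A)*P(A) + P(B|A')*P(A')
= 0.6700*0.2700 + 0.0570*0.7300
= 0.180900 + 0.041610 = 0.222510
P(A|B) = 0.180900/0.222510 = 0.8130

P(A|B) = 0.8130


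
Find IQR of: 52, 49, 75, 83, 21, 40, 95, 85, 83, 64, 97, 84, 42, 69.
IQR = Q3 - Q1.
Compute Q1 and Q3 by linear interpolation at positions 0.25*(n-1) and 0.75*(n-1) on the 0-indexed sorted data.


Sorted: 21, 40, 42, 49, 52, 64, 69, 75, 83, 83, 84, 85, 95, 97
Q1 (25th %ile) = 49.7500
Q3 (75th %ile) = 83.7500
IQR = 83.7500 - 49.7500 = 34.0000

IQR = 34.0000


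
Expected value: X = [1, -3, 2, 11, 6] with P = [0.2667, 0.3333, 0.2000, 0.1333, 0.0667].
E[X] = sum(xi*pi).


E[X] = 1*0.2667 - 3*0.3333 + 2*0.2000 + 11*0.1333 + 6*0.0667
= 0.2667 - 0.9999 + 0.4000 + 1.4663 + 0.4002
= 1.5333

E[X] = 1.5333


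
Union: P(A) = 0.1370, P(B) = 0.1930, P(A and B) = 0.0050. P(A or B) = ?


P(A∪B) = 0.1370 + 0.1930 - 0.0050
= 0.3300 - 0.0050
= 0.3250

P(A∪B) = 0.3250


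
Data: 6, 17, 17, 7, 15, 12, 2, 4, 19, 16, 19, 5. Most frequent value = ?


Frequencies: 2:1, 4:1, 5:1, 6:1, 7:1, 12:1, 15:1, 16:1, 17:2, 19:2
Max frequency = 2
Mode = 17, 19

Mode = 17, 19


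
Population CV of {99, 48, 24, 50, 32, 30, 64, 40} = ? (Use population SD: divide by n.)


Mean = 48.3750
SD = 22.5828
CV = (22.5828/48.3750)*100 = 46.6829%

CV = 46.6829%


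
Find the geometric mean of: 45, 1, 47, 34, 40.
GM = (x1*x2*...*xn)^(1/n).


Product = 45 × 1 × 47 × 34 × 40 = 2876400
GM = 2876400^(1/5) = 19.5781

GM = 19.5781


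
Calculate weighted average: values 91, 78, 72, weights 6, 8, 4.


Numerator = 91*6 + 78*8 + 72*4 = 1458
Denominator = 6 + 8 + 4 = 18
WM = 1458/18 = 81.0000

WM = 81.0000


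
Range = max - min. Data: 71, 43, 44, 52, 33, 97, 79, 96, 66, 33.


Max = 97, Min = 33
Range = 97 - 33 = 64

Range = 64


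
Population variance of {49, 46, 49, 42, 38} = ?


Mean = 44.8000
Squared deviations: 17.6400, 1.4400, 17.6400, 7.8400, 46.2400
Sum = 90.8000
Variance = 90.8000/5 = 18.1600

Variance = 18.1600


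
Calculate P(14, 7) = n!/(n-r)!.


P(14,7) = 14!/7!
= 87178291200/5040
= 17297280

P(14,7) = 17297280


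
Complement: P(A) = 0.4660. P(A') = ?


P(not A) = 1 - 0.4660 = 0.5340

P(not A) = 0.5340


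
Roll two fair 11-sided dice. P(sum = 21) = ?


Total outcomes = 11×11 = 121
Favorable (sum = 21): 2
P = 2/121 = 0.0165

P = 0.0165


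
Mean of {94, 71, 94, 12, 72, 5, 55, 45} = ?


Sum = 94 + 71 + 94 + 12 + 72 + 5 + 55 + 45 = 448
n = 8
Mean = 448/8 = 56.0000

Mean = 56.0000


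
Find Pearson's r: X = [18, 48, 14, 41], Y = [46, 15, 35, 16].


Mean X = 30.2500, Mean Y = 28.0000
SD X = 14.532292, SD Y = 13.095801
Cov = -173.500000
r = -173.500000/(14.532292*13.095801) = -0.9117

r = -0.9117


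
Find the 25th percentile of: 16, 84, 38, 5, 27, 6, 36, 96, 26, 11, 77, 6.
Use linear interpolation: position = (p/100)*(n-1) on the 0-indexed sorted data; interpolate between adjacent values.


Sorted: 5, 6, 6, 11, 16, 26, 27, 36, 38, 77, 84, 96
n = 12
Index = 25/100 * 11 = 2.7500
Lower = data[2] = 6, Upper = data[3] = 11
P25 = 6 + 0.7500*(5) = 9.7500

P25 = 9.7500


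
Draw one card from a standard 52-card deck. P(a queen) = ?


4 queens in 52 cards
P = 4/52 = 0.0769

P = 0.0769


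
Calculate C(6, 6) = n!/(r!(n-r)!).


C(6,6) = 6!/(6! × 0!)
= 720/(720 × 1)
= 1

C(6,6) = 1


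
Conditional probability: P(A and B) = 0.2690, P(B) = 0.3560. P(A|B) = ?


P(A|B) = 0.2690/0.3560 = 0.7556

P(A|B) = 0.7556


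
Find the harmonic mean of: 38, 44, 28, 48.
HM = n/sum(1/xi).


Sum of reciprocals = 1/38 + 1/44 + 1/28 + 1/48 = 0.105591
HM = 4/0.105591 = 37.8821

HM = 37.8821


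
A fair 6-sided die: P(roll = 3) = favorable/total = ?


Favorable outcomes (roll = 3): 1
Total outcomes = 6
P = 1/6 = 0.1667

P = 0.1667


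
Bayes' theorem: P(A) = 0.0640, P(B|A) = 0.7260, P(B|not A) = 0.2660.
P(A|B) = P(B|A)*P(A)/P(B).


P(B) = P(B|A)*P(A) + P(B|A')*P(A')
= 0.7260*0.0640 + 0.2660*0.9360
= 0.046464 + 0.248976 = 0.295440
P(A|B) = 0.046464/0.295440 = 0.1573

P(A|B) = 0.1573


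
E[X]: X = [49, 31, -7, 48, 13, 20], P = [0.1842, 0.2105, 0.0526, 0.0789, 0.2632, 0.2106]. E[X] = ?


E[X] = 49*0.1842 + 31*0.2105 - 7*0.0526 + 48*0.0789 + 13*0.2632 + 20*0.2106
= 9.0258 + 6.5255 - 0.3682 + 3.7872 + 3.4216 + 4.2120
= 26.6039

E[X] = 26.6039


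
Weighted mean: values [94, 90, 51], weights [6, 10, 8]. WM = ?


Numerator = 94*6 + 90*10 + 51*8 = 1872
Denominator = 6 + 10 + 8 = 24
WM = 1872/24 = 78.0000

WM = 78.0000


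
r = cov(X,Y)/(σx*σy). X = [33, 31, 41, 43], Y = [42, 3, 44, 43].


Mean X = 37.0000, Mean Y = 33.0000
SD X = 5.099020, SD Y = 17.334936
Cov = 62.000000
r = 62.000000/(5.099020*17.334936) = 0.7014

r = 0.7014


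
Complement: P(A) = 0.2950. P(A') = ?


P(not A) = 1 - 0.2950 = 0.7050

P(not A) = 0.7050


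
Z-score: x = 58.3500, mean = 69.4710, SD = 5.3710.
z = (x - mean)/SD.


z = (58.3500 - 69.4710)/5.3710
= -11.1210/5.3710
= -2.0706

z = -2.0706


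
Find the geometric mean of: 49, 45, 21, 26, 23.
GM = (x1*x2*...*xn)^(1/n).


Product = 49 × 45 × 21 × 26 × 23 = 27690390
GM = 27690390^(1/5) = 30.7940

GM = 30.7940


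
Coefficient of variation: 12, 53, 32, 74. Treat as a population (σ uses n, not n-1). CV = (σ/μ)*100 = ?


Mean = 42.7500
SD = 23.1449
CV = (23.1449/42.7500)*100 = 54.1402%

CV = 54.1402%
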